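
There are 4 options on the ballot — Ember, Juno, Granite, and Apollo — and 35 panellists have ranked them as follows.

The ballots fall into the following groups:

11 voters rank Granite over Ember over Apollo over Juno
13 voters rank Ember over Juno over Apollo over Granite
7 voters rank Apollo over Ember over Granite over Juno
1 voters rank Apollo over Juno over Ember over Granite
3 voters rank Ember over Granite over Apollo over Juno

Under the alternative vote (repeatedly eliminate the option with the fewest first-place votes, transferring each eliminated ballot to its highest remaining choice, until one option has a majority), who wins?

Ember

Round 1: Ember 16, Granite 11, Apollo 8, Juno 0. Juno has the fewest and is eliminated.
Round 2: Ember 16, Granite 11, Apollo 8. Apollo has the fewest and is eliminated.
Round 3: Ember 24, Granite 11. Ember has a majority.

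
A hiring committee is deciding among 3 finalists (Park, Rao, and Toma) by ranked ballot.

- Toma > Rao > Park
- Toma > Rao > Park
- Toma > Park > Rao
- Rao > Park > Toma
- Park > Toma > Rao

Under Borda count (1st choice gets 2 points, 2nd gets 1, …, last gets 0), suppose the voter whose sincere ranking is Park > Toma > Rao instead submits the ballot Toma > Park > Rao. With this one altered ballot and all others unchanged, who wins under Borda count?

Borda totals with the altered ballot: Park 3, Rao 4, Toma 8.
The winner is unchanged: still Toma.

Toma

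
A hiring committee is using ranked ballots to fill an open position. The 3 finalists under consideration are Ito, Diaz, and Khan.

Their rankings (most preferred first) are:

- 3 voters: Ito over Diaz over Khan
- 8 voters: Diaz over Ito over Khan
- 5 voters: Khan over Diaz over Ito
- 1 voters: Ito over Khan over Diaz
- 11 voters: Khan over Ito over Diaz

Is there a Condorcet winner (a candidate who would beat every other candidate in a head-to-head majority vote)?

Yes

Head-to-head results (28 voters total):
Ito vs Diaz: Ito wins 15–13.
Ito vs Khan: Khan wins 16–12.
Diaz vs Khan: Khan wins 17–11.
Khan beats each rival — Ito (16–12), Diaz (17–11) — so Khan is the Condorcet winner.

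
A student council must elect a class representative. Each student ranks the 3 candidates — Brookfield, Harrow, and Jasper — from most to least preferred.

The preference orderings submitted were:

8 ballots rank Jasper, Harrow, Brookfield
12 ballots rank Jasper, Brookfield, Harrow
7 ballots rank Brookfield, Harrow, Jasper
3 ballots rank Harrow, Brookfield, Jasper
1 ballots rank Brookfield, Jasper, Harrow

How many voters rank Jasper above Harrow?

Ballots ranking Jasper above Harrow: 8+12+1 = 21.
Ballots ranking Harrow above Jasper: 7+3 = 10.
So 21 of 31 voters prefer Jasper to Harrow.

21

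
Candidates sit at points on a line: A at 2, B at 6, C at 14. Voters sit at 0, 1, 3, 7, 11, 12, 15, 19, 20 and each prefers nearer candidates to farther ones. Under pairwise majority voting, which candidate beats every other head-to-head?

C

With single-peaked preferences on a line, the Condorcet winner is the candidate closest to the median voter.
The median voter (position 11) is closest to C at 14.
Check: C vs B — voters closer to C: 5 of 9.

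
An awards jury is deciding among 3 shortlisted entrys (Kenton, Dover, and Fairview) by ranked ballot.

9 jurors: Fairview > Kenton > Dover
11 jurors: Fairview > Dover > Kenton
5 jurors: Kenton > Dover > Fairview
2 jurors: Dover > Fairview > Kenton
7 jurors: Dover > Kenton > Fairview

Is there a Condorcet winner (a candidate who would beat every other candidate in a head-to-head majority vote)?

Head-to-head results (34 voters total):
Kenton vs Dover: Dover wins 20–14.
Kenton vs Fairview: Fairview wins 22–12.
Dover vs Fairview: Fairview wins 20–14.
Fairview beats each rival — Kenton (22–12), Dover (20–14) — so Fairview is the Condorcet winner.

Yes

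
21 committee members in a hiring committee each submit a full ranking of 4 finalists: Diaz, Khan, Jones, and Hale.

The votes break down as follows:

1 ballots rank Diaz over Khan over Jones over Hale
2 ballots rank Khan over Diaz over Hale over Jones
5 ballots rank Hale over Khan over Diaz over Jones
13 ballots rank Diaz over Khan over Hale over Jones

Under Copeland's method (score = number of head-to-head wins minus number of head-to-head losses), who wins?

Pairwise results:
  Diaz vs Khan: Diaz wins 14–7.
  Diaz vs Jones: Diaz wins 21–0.
  Diaz vs Hale: Diaz wins 16–5.
  Khan vs Jones: Khan wins 21–0.
  Khan vs Hale: Khan wins 16–5.
  Jones vs Hale: Hale wins 20–1.
Copeland scores (wins − losses):
  Diaz: 3 − 0 = 3
  Khan: 2 − 1 = 1
  Jones: 0 − 3 = -3
  Hale: 1 − 2 = -1
Diaz has the best Copeland score.

Diaz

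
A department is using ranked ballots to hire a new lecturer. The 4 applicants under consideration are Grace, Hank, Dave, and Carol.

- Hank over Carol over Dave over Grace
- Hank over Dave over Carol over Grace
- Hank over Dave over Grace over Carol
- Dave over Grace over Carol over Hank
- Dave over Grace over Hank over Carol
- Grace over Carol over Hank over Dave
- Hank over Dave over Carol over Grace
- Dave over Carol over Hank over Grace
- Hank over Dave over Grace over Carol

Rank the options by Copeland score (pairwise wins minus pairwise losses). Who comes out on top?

Hank

Pairwise results:
  Grace vs Hank: Hank wins 6–3.
  Grace vs Dave: Dave wins 8–1.
  Grace vs Carol: Grace wins 5–4.
  Hank vs Dave: Hank wins 6–3.
  Hank vs Carol: Hank wins 6–3.
  Dave vs Carol: Dave wins 7–2.
Copeland scores (wins − losses):
  Grace: 1 − 2 = -1
  Hank: 3 − 0 = 3
  Dave: 2 − 1 = 1
  Carol: 0 − 3 = -3
Hank has the best Copeland score.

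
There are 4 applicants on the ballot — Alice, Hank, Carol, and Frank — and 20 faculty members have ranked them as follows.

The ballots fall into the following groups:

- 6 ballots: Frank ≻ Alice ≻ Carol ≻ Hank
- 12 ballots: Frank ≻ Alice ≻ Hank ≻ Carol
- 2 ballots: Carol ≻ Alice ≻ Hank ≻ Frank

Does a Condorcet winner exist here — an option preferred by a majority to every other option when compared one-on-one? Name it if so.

Head-to-head results (20 voters total):
Alice vs Hank: Alice wins 20–0.
Alice vs Carol: Alice wins 18–2.
Alice vs Frank: Frank wins 18–2.
Hank vs Carol: Hank wins 12–8.
Hank vs Frank: Frank wins 18–2.
Carol vs Frank: Frank wins 18–2.
Frank beats each rival — Alice (18–2), Hank (18–2), Carol (18–2) — so Frank is the Condorcet winner.

Frank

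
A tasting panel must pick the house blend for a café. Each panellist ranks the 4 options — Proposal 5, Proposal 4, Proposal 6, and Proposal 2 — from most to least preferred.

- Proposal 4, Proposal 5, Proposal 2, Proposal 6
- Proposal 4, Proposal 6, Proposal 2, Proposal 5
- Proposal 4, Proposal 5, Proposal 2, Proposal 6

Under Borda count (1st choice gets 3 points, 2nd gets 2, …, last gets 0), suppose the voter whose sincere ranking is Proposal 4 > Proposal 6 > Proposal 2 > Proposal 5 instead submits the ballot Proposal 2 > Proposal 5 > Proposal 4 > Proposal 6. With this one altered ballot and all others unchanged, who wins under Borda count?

Borda totals with the altered ballot: Proposal 5 6, Proposal 4 7, Proposal 6 0, Proposal 2 5.
The winner is unchanged: still Proposal 4.

Proposal 4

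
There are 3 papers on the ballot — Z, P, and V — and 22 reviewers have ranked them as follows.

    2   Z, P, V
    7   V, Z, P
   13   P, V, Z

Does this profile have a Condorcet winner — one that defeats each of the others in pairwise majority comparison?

Head-to-head results (22 voters total):
Z vs P: P wins 13–9.
Z vs V: V wins 20–2.
P vs V: P wins 15–7.
P beats each rival — Z (13–9), V (15–7) — so P is the Condorcet winner.

Yes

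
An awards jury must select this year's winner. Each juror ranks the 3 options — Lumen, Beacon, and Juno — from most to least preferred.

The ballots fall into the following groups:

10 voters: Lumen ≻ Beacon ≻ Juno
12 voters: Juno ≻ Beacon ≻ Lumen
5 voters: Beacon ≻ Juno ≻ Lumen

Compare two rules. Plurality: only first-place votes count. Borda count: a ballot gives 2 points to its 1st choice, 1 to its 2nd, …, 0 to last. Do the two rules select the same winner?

Plurality first-place counts: Lumen 10, Beacon 5, Juno 12 → Juno.
Borda totals: Lumen 20, Beacon 32, Juno 29 → Beacon.
The two rules disagree: plurality picks Juno, Borda picks Beacon.

No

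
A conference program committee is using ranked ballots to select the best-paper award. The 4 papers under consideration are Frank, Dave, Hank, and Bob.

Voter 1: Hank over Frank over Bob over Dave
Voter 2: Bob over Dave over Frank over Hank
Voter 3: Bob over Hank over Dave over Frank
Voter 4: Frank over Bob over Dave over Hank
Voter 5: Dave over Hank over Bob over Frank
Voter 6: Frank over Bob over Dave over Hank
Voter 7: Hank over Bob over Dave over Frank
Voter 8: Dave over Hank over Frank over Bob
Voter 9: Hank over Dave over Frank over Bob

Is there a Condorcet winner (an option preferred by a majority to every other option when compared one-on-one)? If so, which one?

Head-to-head results (9 voters total):
Frank vs Dave: Dave wins 6–3.
Frank vs Hank: Hank wins 6–3.
Frank vs Bob: Frank wins 5–4.
Dave vs Hank: Dave wins 5–4.
Dave vs Bob: Bob wins 6–3.
Hank vs Bob: Hank wins 5–4.
No candidate beats all others: Frank beats Bob beats Dave beats Frank, a majority cycle.

None — there is no Condorcet winner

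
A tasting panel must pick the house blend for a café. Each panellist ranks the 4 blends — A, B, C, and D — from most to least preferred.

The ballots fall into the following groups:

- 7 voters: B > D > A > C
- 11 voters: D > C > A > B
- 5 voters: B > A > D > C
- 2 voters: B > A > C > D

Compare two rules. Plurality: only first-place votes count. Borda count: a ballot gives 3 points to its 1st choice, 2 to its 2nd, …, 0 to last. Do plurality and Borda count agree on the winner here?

Plurality first-place counts: A 0, B 14, C 0, D 11 → B.
Borda totals: A 32, B 42, C 24, D 52 → D.
The two rules disagree: plurality picks B, Borda picks D.

No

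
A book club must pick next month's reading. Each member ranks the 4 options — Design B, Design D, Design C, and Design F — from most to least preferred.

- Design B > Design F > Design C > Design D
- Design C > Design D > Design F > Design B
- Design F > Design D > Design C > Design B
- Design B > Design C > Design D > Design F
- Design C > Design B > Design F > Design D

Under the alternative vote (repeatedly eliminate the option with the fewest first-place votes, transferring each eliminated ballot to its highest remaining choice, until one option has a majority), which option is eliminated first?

Design D

Round 1: Design B 2, Design C 2, Design F 1, Design D 0. Design D has the fewest and is eliminated.
Round 2: Design B 2, Design C 2, Design F 1. Design F has the fewest and is eliminated.
Round 3: Design C 3, Design B 2. Design C has a majority.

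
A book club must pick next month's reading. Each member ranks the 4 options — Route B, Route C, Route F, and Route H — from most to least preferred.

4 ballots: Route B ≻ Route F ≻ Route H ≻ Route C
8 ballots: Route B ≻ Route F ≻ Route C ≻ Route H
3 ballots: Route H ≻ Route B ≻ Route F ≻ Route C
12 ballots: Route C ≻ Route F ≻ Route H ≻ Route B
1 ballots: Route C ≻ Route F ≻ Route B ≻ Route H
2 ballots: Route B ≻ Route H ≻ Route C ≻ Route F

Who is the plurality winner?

Route B

First-place vote totals:
  Route B: 14
  Route C: 13
  Route F: 0
  Route H: 3
Route B has the most first-place votes.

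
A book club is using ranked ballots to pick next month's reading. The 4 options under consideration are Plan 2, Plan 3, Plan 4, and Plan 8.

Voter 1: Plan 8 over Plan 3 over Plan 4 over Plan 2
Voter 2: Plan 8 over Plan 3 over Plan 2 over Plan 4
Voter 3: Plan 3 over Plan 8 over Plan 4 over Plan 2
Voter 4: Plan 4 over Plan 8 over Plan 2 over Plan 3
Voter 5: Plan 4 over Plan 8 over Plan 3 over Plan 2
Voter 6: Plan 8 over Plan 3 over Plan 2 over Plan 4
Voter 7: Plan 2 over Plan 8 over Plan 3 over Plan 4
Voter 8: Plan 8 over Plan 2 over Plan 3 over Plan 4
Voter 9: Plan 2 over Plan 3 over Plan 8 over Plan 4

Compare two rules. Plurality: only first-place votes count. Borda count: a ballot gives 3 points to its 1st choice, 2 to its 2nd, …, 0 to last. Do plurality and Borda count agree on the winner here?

Plurality first-place counts: Plan 2 2, Plan 3 1, Plan 4 2, Plan 8 4 → Plan 8.
Borda totals: Plan 2 11, Plan 3 14, Plan 4 8, Plan 8 21 → Plan 8.
The two rules agree on Plan 8.

Yes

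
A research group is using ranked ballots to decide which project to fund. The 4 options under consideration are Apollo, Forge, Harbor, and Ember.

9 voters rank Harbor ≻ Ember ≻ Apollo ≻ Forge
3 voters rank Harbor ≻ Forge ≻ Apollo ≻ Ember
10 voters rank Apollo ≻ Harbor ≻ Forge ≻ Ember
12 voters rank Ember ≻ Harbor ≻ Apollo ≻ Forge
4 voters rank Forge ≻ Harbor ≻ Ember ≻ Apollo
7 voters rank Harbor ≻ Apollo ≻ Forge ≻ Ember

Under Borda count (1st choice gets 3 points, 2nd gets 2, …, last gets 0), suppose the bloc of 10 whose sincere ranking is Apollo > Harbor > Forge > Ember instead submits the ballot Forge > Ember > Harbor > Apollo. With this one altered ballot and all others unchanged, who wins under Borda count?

Harbor

Borda totals with the altered ballot: Apollo 38, Forge 55, Harbor 99, Ember 78.
The winner is unchanged: still Harbor.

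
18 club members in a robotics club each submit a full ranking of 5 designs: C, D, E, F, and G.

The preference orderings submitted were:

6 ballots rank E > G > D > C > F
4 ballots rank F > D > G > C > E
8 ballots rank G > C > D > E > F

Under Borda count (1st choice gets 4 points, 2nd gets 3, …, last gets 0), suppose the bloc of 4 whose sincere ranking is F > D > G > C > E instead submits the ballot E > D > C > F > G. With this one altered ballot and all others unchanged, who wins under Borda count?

Borda totals with the altered ballot: C 38, D 40, E 48, F 4, G 50.
The winner is unchanged: still G.

G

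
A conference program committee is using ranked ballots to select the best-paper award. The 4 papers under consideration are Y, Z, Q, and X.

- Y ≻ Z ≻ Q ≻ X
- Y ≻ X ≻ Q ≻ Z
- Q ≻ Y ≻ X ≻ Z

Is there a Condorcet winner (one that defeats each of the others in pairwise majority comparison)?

Head-to-head results (3 voters total):
Y vs Z: Y wins 3–0.
Y vs Q: Y wins 2–1.
Y vs X: Y wins 3–0.
Z vs Q: Q wins 2–1.
Z vs X: X wins 2–1.
Q vs X: Q wins 2–1.
Y beats each rival — Z (3–0), Q (2–1), X (3–0) — so Y is the Condorcet winner.

Yes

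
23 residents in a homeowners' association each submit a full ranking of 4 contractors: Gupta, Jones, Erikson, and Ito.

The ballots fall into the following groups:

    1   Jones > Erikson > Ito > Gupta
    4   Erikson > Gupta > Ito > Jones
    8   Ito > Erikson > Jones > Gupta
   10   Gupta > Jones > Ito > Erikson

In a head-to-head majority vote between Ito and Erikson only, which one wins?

Ballots ranking Ito above Erikson: 8+10 = 18.
Ballots ranking Erikson above Ito: 1+4 = 5.
Ito wins the head-to-head, 18–5.

Ito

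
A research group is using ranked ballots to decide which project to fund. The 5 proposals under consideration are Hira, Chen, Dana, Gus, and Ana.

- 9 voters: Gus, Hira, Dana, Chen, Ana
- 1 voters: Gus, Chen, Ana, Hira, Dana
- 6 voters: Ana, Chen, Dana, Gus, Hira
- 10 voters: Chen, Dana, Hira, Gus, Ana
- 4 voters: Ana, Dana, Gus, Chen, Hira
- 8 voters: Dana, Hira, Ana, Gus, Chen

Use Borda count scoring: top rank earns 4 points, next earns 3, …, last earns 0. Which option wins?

Borda scores:
  Hira: 9·3 + 1 + 6·0 + 10·2 + 4·0 + 8·3 = 72
  Chen: 9·1 + 3 + 6·3 + 10·4 + 4·1 + 8·0 = 74
  Dana: 9·2 + 0 + 6·2 + 10·3 + 4·3 + 8·4 = 104
  Gus: 9·4 + 4 + 6·1 + 10·1 + 4·2 + 8·1 = 72
  Ana: 9·0 + 2 + 6·4 + 10·0 + 4·4 + 8·2 = 58
Dana has the highest total.

Dana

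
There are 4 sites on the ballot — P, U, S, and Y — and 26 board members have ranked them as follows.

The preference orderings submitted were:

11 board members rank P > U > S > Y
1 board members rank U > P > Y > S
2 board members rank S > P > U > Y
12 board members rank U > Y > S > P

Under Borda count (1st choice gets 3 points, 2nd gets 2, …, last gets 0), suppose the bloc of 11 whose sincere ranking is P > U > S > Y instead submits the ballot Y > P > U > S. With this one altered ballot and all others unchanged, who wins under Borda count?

Y

Borda totals with the altered ballot: P 28, U 52, S 18, Y 58.
The switch changes the winner from U to Y.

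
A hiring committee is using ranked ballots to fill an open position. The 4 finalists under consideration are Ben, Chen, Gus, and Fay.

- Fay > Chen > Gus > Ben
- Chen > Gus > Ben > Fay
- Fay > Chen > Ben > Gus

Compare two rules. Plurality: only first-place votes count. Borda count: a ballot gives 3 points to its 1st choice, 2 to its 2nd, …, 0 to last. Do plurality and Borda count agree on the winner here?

Plurality first-place counts: Ben 0, Chen 1, Gus 0, Fay 2 → Fay.
Borda totals: Ben 2, Chen 7, Gus 3, Fay 6 → Chen.
The two rules disagree: plurality picks Fay, Borda picks Chen.

No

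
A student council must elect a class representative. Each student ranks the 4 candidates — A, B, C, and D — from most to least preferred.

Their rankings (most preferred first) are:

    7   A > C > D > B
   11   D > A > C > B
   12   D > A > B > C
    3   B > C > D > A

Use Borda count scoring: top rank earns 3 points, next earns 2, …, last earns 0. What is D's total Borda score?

Borda scores:
  A: 7·3 + 11·2 + 12·2 + 3·0 = 67
  B: 7·0 + 11·0 + 12·1 + 3·3 = 21
  C: 7·2 + 11·1 + 12·0 + 3·2 = 31
  D: 7·1 + 11·3 + 12·3 + 3·1 = 79

79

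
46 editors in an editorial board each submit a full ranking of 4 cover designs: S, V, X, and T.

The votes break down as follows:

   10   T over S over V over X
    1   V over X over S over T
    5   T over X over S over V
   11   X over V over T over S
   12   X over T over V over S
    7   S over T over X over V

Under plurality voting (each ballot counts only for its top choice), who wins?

X

First-place vote totals:
  S: 7
  V: 1
  X: 23
  T: 15
X has the most first-place votes.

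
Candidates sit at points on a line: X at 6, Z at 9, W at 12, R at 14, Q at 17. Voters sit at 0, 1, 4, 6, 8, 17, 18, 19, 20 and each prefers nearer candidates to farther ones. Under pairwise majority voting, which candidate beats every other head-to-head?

With single-peaked preferences on a line, the Condorcet winner is the candidate closest to the median voter.
The median voter (position 8) is closest to Z at 9.
Check: Z vs Q — voters closer to Z: 5 of 9.

Z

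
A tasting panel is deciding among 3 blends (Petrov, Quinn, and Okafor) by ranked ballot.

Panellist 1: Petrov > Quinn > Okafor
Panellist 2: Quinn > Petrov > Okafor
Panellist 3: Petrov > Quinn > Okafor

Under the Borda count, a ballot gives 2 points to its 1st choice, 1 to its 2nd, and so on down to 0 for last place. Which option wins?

Petrov

Borda scores:
  Petrov: 2 + 1 + 2 = 5
  Quinn: 1 + 2 + 1 = 4
  Okafor: 0 + 0 + 0 = 0
Petrov has the highest total.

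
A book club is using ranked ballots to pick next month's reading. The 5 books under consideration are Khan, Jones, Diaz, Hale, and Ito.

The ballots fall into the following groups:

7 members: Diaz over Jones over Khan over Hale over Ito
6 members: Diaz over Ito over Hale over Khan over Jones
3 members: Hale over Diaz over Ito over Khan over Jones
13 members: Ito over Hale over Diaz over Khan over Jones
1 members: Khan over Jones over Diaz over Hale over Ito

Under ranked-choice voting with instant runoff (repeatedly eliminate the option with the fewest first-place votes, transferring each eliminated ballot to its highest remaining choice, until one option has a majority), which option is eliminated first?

Round 1: Diaz 13, Ito 13, Hale 3, Khan 1, Jones 0. Jones has the fewest and is eliminated.
Round 2: Diaz 13, Ito 13, Hale 3, Khan 1. Khan has the fewest and is eliminated.
Round 3: Diaz 14, Ito 13, Hale 3. Hale has the fewest and is eliminated.
Round 4: Diaz 17, Ito 13. Diaz has a majority.

Jones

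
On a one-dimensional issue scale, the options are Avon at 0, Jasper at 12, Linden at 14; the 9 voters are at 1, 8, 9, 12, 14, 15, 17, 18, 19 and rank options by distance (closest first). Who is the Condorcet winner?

Linden

With single-peaked preferences on a line, the Condorcet winner is the candidate closest to the median voter.
The median voter (position 14) is closest to Linden at 14.
Check: Linden vs Jasper — voters closer to Linden: 5 of 9.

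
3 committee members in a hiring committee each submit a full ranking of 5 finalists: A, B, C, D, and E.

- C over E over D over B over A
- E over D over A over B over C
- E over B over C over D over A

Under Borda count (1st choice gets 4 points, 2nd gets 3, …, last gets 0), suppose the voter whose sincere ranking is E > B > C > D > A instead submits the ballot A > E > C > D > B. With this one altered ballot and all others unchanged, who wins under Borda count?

Borda totals with the altered ballot: A 6, B 2, C 6, D 6, E 10.
The winner is unchanged: still E.

E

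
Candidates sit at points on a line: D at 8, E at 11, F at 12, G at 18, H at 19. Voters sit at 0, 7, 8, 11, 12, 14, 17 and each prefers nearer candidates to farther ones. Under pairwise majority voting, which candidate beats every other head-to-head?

With single-peaked preferences on a line, the Condorcet winner is the candidate closest to the median voter.
The median voter (position 11) is closest to E at 11.
Check: E vs D — voters closer to E: 4 of 7.

E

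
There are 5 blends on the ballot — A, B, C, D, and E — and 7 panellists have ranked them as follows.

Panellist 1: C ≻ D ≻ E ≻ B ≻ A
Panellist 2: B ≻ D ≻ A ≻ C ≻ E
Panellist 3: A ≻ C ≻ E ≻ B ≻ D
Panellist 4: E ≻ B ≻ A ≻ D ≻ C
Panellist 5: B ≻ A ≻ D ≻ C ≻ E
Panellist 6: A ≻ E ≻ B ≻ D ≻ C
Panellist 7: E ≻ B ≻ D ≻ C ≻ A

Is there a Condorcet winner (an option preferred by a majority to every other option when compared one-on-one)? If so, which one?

Head-to-head results (7 voters total):
A vs B: B wins 5–2.
A vs C: A wins 5–2.
A vs D: A wins 4–3.
A vs E: A wins 4–3.
B vs C: B wins 5–2.
B vs D: B wins 6–1.
B vs E: E wins 5–2.
C vs D: D wins 5–2.
C vs E: C wins 4–3.
D vs E: E wins 4–3.
No candidate beats all others: A beats E beats B beats A, a majority cycle.

There is no Condorcet winner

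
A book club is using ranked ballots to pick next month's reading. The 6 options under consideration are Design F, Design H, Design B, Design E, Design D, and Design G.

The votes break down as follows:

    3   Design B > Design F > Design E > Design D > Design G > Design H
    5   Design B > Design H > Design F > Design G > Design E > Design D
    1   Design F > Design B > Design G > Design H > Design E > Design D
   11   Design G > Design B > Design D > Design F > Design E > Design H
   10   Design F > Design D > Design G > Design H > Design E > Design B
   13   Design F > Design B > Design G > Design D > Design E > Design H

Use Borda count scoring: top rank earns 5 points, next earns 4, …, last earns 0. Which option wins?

Borda scores:
  Design F: 3·4 + 5·3 + 5 + 11·2 + 10·5 + 13·5 = 169
  Design H: 3·0 + 5·4 + 2 + 11·0 + 10·2 + 13·0 = 42
  Design B: 3·5 + 5·5 + 4 + 11·4 + 10·0 + 13·4 = 140
  Design E: 3·3 + 5·1 + 1 + 11·1 + 10·1 + 13·1 = 49
  Design D: 3·2 + 5·0 + 0 + 11·3 + 10·4 + 13·2 = 105
  Design G: 3·1 + 5·2 + 3 + 11·5 + 10·3 + 13·3 = 140
Design F has the highest total.

Design F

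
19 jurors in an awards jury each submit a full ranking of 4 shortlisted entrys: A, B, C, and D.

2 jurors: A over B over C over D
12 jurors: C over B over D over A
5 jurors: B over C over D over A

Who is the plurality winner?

C

First-place vote totals:
  A: 2
  B: 5
  C: 12
  D: 0
C has the most first-place votes.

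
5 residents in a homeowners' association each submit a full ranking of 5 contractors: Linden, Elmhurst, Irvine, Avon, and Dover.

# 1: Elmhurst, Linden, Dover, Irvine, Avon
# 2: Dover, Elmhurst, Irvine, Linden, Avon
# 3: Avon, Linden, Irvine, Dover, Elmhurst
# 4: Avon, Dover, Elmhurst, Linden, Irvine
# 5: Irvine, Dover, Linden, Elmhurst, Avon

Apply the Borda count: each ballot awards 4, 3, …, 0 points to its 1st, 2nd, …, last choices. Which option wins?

Dover

Borda scores:
  Linden: 3 + 1 + 3 + 1 + 2 = 10
  Elmhurst: 4 + 3 + 0 + 2 + 1 = 10
  Irvine: 1 + 2 + 2 + 0 + 4 = 9
  Avon: 0 + 0 + 4 + 4 + 0 = 8
  Dover: 2 + 4 + 1 + 3 + 3 = 13
Dover has the highest total.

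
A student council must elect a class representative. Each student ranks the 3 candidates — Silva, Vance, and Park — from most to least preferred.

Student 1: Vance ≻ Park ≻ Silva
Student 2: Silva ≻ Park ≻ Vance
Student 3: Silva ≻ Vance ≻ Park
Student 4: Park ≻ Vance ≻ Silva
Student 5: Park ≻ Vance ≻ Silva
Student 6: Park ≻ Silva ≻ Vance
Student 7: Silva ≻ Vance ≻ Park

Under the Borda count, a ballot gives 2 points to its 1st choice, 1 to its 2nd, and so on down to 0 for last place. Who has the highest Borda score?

Borda scores:
  Silva: 0 + 2 + 2 + 0 + 0 + 1 + 2 = 7
  Vance: 2 + 0 + 1 + 1 + 1 + 0 + 1 = 6
  Park: 1 + 1 + 0 + 2 + 2 + 2 + 0 = 8
Park has the highest total.

Park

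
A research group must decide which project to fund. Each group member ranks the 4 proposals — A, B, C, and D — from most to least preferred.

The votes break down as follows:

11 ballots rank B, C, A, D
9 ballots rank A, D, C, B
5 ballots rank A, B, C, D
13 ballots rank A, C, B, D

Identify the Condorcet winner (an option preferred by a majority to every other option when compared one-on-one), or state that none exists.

A

Head-to-head results (38 voters total):
A vs B: A wins 27–11.
A vs C: A wins 27–11.
A vs D: A wins 38–0.
B vs C: C wins 22–16.
B vs D: B wins 29–9.
C vs D: C wins 29–9.
A beats each rival — B (27–11), C (27–11), D (38–0) — so A is the Condorcet winner.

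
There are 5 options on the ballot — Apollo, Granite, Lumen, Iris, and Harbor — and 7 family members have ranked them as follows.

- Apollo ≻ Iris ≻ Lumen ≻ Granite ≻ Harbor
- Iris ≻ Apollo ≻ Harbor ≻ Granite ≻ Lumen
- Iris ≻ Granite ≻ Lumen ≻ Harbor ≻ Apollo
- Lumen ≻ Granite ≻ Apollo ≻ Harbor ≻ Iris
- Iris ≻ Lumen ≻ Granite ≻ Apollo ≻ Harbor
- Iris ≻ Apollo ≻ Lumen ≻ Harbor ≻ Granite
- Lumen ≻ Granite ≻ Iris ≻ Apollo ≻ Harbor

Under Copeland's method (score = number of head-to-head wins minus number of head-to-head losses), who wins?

Pairwise results:
  Apollo vs Granite: Granite wins 4–3.
  Apollo vs Lumen: Lumen wins 4–3.
  Apollo vs Iris: Iris wins 5–2.
  Apollo vs Harbor: Apollo wins 6–1.
  Granite vs Lumen: Lumen wins 5–2.
  Granite vs Iris: Iris wins 5–2.
  Granite vs Harbor: Granite wins 5–2.
  Lumen vs Iris: Iris wins 5–2.
  Lumen vs Harbor: Lumen wins 6–1.
  Iris vs Harbor: Iris wins 6–1.
Copeland scores (wins − losses):
  Apollo: 1 − 3 = -2
  Granite: 2 − 2 = 0
  Lumen: 3 − 1 = 2
  Iris: 4 − 0 = 4
  Harbor: 0 − 4 = -4
Iris has the best Copeland score.

Iris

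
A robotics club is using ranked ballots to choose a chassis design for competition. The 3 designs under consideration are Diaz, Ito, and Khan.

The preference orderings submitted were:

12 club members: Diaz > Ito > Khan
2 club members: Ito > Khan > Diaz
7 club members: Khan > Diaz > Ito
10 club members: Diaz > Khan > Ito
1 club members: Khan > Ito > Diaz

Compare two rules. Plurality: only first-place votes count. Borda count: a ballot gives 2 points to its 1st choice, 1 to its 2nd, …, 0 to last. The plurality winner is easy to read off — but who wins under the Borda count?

Plurality first-place counts: Diaz 22, Ito 2, Khan 8 → Diaz.
Borda totals: Diaz 51, Ito 17, Khan 28 → Diaz.

Diaz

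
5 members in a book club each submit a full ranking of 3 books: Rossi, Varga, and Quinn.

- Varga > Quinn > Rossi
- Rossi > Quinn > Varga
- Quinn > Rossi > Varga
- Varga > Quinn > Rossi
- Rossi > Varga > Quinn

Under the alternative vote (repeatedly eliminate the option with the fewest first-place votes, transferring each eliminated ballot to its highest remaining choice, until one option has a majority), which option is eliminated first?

Quinn

Round 1: Rossi 2, Varga 2, Quinn 1. Quinn has the fewest and is eliminated.
Round 2: Rossi 3, Varga 2. Rossi has a majority.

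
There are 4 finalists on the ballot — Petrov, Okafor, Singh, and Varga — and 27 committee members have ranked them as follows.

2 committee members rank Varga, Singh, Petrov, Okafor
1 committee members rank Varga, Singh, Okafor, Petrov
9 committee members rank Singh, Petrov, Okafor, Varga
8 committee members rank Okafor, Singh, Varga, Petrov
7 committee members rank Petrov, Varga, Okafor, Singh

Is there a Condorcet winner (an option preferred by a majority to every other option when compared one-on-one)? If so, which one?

Head-to-head results (27 voters total):
Petrov vs Okafor: Petrov wins 18–9.
Petrov vs Singh: Singh wins 20–7.
Petrov vs Varga: Petrov wins 16–11.
Okafor vs Singh: Okafor wins 15–12.
Okafor vs Varga: Okafor wins 17–10.
Singh vs Varga: Singh wins 17–10.
No candidate beats all others: Petrov beats Okafor beats Singh beats Petrov, a majority cycle.

None — there is no Condorcet winner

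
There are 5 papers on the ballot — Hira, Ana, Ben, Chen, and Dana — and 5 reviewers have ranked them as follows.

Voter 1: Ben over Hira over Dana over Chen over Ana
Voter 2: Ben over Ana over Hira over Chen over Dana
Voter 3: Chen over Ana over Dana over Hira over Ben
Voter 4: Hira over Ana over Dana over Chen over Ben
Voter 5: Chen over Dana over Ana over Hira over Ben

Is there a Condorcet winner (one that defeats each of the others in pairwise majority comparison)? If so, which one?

Head-to-head results (5 voters total):
Hira vs Ana: Ana wins 3–2.
Hira vs Ben: Hira wins 3–2.
Hira vs Chen: Hira wins 3–2.
Hira vs Dana: Hira wins 3–2.
Ana vs Ben: Ana wins 3–2.
Ana vs Chen: Chen wins 3–2.
Ana vs Dana: Ana wins 3–2.
Ben vs Chen: Chen wins 3–2.
Ben vs Dana: Dana wins 3–2.
Chen vs Dana: Chen wins 3–2.
No candidate beats all others: Hira beats Chen beats Ana beats Hira, a majority cycle.

None — there is no Condorcet winner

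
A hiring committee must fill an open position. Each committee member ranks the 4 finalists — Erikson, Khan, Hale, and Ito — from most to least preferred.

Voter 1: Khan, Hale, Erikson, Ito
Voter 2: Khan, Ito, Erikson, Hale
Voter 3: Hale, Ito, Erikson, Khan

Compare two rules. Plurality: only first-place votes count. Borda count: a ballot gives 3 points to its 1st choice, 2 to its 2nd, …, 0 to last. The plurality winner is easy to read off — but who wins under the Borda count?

Khan

Plurality first-place counts: Erikson 0, Khan 2, Hale 1, Ito 0 → Khan.
Borda totals: Erikson 3, Khan 6, Hale 5, Ito 4 → Khan.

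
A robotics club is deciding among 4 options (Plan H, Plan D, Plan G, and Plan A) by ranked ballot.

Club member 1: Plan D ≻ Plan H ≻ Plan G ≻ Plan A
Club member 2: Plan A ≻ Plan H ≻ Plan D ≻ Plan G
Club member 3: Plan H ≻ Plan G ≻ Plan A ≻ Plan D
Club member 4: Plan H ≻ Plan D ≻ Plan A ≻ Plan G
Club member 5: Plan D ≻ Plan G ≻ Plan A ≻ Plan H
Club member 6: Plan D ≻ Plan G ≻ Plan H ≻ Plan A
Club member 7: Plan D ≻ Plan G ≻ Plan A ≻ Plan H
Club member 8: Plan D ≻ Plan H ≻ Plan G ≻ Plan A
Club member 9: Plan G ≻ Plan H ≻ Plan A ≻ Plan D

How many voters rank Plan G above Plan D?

2

Ballots ranking Plan G above Plan D: 2.
Ballots ranking Plan D above Plan G: 7.
So 2 of 9 voters prefer Plan G to Plan D.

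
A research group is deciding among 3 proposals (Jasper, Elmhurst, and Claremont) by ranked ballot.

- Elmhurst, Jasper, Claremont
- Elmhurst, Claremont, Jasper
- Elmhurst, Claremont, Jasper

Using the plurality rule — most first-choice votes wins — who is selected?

First-place vote totals:
  Jasper: 0
  Elmhurst: 3
  Claremont: 0
Elmhurst has the most first-place votes.

Elmhurst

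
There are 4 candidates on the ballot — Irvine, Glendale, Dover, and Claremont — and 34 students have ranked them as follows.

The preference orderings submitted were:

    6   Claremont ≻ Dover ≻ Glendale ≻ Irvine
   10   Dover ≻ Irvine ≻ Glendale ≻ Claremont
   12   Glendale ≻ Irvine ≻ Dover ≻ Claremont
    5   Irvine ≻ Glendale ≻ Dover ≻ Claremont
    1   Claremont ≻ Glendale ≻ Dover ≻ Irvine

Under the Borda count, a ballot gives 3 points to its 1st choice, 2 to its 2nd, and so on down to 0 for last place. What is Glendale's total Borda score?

64

Borda scores:
  Irvine: 6·0 + 10·2 + 12·2 + 5·3 + 0 = 59
  Glendale: 6·1 + 10·1 + 12·3 + 5·2 + 2 = 64
  Dover: 6·2 + 10·3 + 12·1 + 5·1 + 1 = 60
  Claremont: 6·3 + 10·0 + 12·0 + 5·0 + 3 = 21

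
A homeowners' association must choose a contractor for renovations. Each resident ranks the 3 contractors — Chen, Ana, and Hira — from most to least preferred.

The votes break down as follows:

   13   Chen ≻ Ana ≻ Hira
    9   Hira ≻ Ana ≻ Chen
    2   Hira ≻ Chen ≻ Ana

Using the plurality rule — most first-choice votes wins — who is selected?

First-place vote totals:
  Chen: 13
  Ana: 0
  Hira: 11
Chen has the most first-place votes.

Chen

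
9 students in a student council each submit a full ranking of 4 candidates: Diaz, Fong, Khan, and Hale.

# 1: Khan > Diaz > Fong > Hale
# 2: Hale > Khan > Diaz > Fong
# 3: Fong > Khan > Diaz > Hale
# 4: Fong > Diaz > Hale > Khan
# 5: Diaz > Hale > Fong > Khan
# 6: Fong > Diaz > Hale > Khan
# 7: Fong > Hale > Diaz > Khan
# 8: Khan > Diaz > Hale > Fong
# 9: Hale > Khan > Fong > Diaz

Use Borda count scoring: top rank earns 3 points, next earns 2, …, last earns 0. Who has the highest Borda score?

Fong

Borda scores:
  Diaz: 2 + 1 + 1 + 2 + 3 + 2 + 1 + 2 + 0 = 14
  Fong: 1 + 0 + 3 + 3 + 1 + 3 + 3 + 0 + 1 = 15
  Khan: 3 + 2 + 2 + 0 + 0 + 0 + 0 + 3 + 2 = 12
  Hale: 0 + 3 + 0 + 1 + 2 + 1 + 2 + 1 + 3 = 13
Fong has the highest total.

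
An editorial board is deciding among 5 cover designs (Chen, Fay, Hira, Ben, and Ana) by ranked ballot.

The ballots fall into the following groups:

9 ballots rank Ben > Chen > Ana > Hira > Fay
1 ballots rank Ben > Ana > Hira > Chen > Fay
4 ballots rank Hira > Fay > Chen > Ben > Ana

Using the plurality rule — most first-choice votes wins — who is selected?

First-place vote totals:
  Chen: 0
  Fay: 0
  Hira: 4
  Ben: 10
  Ana: 0
Ben has the most first-place votes.

Ben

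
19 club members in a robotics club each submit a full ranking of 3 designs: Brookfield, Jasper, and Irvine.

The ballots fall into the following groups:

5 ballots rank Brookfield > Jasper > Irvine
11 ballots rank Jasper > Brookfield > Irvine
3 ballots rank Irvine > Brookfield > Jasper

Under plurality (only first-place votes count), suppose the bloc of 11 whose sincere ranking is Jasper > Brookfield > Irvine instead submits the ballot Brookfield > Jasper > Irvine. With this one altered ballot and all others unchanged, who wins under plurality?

Brookfield

First-place totals with the altered ballot: Brookfield 16, Jasper 0, Irvine 3.
The switch changes the winner from Jasper to Brookfield.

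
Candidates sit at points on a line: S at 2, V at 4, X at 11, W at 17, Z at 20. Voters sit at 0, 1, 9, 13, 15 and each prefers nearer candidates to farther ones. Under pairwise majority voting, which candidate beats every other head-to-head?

X

With single-peaked preferences on a line, the Condorcet winner is the candidate closest to the median voter.
The median voter (position 9) is closest to X at 11.
Check: X vs Z — voters closer to X: 5 of 5.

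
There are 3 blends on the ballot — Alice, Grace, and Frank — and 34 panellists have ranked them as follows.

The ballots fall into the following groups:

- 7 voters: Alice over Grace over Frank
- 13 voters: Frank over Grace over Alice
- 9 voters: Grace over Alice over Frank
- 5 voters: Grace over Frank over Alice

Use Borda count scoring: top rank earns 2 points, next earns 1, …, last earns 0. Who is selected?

Grace

Borda scores:
  Alice: 7·2 + 13·0 + 9·1 + 5·0 = 23
  Grace: 7·1 + 13·1 + 9·2 + 5·2 = 48
  Frank: 7·0 + 13·2 + 9·0 + 5·1 = 31
Grace has the highest total.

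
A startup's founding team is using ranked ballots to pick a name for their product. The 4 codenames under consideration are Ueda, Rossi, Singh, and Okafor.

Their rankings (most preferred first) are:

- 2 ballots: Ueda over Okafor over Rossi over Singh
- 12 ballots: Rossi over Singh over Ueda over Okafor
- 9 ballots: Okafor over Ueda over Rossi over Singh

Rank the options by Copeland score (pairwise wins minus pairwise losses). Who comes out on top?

Rossi

Pairwise results:
  Ueda vs Rossi: Rossi wins 12–11.
  Ueda vs Singh: Singh wins 12–11.
  Ueda vs Okafor: Ueda wins 14–9.
  Rossi vs Singh: Rossi wins 23–0.
  Rossi vs Okafor: Rossi wins 12–11.
  Singh vs Okafor: Singh wins 12–11.
Copeland scores (wins − losses):
  Ueda: 1 − 2 = -1
  Rossi: 3 − 0 = 3
  Singh: 2 − 1 = 1
  Okafor: 0 − 3 = -3
Rossi has the best Copeland score.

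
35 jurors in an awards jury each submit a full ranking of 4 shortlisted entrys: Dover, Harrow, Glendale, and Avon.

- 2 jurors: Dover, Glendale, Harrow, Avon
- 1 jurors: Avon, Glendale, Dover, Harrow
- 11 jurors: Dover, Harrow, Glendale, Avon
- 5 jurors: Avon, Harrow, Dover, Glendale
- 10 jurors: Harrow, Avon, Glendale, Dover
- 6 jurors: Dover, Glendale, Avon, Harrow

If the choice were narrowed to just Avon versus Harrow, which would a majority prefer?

Harrow

Ballots ranking Avon above Harrow: 1+5+6 = 12.
Ballots ranking Harrow above Avon: 2+11+10 = 23.
Harrow wins the head-to-head, 23–12.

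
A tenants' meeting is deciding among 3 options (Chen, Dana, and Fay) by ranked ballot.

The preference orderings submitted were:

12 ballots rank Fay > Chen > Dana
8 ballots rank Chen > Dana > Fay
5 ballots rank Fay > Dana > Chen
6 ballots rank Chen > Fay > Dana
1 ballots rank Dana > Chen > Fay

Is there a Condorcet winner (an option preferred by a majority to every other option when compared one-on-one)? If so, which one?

Fay

Head-to-head results (32 voters total):
Chen vs Dana: Chen wins 26–6.
Chen vs Fay: Fay wins 17–15.
Dana vs Fay: Fay wins 23–9.
Fay beats each rival — Chen (17–15), Dana (23–9) — so Fay is the Condorcet winner.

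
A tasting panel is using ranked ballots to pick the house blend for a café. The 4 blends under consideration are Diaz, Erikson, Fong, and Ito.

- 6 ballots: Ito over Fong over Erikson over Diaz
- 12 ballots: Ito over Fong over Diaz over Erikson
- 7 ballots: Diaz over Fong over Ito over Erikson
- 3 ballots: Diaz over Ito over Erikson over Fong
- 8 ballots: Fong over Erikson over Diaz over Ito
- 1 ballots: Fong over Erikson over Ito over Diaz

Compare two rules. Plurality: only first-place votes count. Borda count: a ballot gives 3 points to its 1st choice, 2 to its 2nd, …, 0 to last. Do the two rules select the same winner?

No

Plurality first-place counts: Diaz 10, Erikson 0, Fong 9, Ito 18 → Ito.
Borda totals: Diaz 50, Erikson 27, Fong 77, Ito 68 → Fong.
The two rules disagree: plurality picks Ito, Borda picks Fong.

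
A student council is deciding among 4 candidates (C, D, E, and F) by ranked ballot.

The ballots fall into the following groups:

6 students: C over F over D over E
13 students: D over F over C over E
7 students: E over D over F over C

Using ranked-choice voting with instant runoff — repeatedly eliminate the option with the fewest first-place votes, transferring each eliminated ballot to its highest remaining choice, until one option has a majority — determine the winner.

Round 1: D 13, E 7, C 6, F 0. F has the fewest and is eliminated.
Round 2: D 13, E 7, C 6. C has the fewest and is eliminated.
Round 3: D 19, E 7. D has a majority.

D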